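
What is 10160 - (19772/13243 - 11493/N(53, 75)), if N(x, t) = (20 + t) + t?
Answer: 1354244127/132430 ≈ 10226.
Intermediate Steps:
N(x, t) = 20 + 2*t
10160 - (19772/13243 - 11493/N(53, 75)) = 10160 - (19772/13243 - 11493/(20 + 2*75)) = 10160 - (19772*(1/13243) - 11493/(20 + 150)) = 10160 - (19772/13243 - 11493/170) = 10160 - 1*(-8755327/132430) = 10160 + 8755327/132430 = 1354244127/132430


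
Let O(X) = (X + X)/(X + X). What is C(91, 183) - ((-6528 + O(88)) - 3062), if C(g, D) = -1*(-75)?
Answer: 9664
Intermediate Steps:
C(g, D) = 75
O(X) = 1 (O(X) = (2*X)/((2*X)) = (2*X)*(1/(2*X)) = 1)
C(91, 183) - ((-6528 + O(88)) - 3062) = 75 - ((-6528 + 1) - 3062) = 75 - (-6527 - 3062) = 75 - 1*(-9589) = 75 + 9589 = 9664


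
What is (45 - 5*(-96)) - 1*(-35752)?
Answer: 36277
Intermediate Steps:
(45 - 5*(-96)) - 1*(-35752) = (45 + 480) + 35752 = 525 + 35752 = 36277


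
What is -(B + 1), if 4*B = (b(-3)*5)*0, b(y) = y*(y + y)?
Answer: -1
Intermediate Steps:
b(y) = 2*y² (b(y) = y*(2*y) = 2*y²)
B = 0 (B = (((2*(-3)²)*5)*0)/4 = (((2*9)*5)*0)/4 = ((18*5)*0)/4 = (90*0)/4 = (¼)*0 = 0)
-(B + 1) = -(0 + 1) = -1*1 = -1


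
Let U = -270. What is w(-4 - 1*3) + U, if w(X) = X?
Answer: -277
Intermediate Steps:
w(-4 - 1*3) + U = (-4 - 1*3) - 270 = (-4 - 3) - 270 = -7 - 270 = -277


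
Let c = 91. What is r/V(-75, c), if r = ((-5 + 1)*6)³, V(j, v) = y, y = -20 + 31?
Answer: -13824/11 ≈ -1256.7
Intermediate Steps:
y = 11
V(j, v) = 11
r = -13824 (r = (-4*6)³ = (-24)³ = -13824)
r/V(-75, c) = -13824/11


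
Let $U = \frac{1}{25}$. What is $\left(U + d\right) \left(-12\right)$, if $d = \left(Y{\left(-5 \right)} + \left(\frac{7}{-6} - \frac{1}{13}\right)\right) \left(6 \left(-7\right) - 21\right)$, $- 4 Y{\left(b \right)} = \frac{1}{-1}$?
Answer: $- \frac{244281}{325} \approx -751.63$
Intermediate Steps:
$Y{\left(b \right)} = \frac{1}{4}$ ($Y{\left(b \right)} = - \frac{1}{4 \left(-1\right)} = \left(- \frac{1}{4}\right) \left(-1\right) = \frac{1}{4}$)
$U = \frac{1}{25} \approx 0.04$
$d = \frac{3255}{52}$ ($d = \left(\frac{1}{4} + \left(\frac{7}{-6} - \frac{1}{13}\right)\right) \left(6 \left(-7\right) - 21\right) = \left(\frac{1}{4} + \left(7 \left(- \frac{1}{6}\right) - \frac{1}{13}\right)\right) \left(-42 - 21\right) = \left(\frac{1}{4} - \frac{97}{78}\right) \left(-63\right) = \left(- \frac{155}{156}\right) \left(-63\right) = \frac{3255}{52} \approx 62.596$)
$\left(U + d\right) \left(-12\right) = \left(\frac{1}{25} + \frac{3255}{52}\right) \left(-12\right) = \frac{81427}{1300} \left(-12\right) = - \frac{244281}{325}$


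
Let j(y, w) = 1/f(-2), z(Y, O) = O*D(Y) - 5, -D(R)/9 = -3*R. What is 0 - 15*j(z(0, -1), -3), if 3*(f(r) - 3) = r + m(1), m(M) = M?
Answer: -45/8 ≈ -5.6250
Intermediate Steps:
D(R) = 27*R (D(R) = -(-27)*R = 27*R)
z(Y, O) = -5 + 27*O*Y (z(Y, O) = O*(27*Y) - 5 = 27*O*Y - 5 = -5 + 27*O*Y)
f(r) = 10/3 + r/3 (f(r) = 3 + (r + 1)/3 = 3 + (1 + r)/3 = 3 + (⅓ + r/3) = 10/3 + r/3)
j(y, w) = 3/8 (j(y, w) = 1/(10/3 + (⅓)*(-2)) = 1/(10/3 - ⅔) = 1/(8/3) = 3/8)
0 - 15*j(z(0, -1), -3) = 0 - 15*3/8 = 0 - 45/8 = -45/8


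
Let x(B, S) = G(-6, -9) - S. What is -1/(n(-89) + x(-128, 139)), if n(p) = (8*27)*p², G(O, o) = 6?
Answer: -1/1710803 ≈ -5.8452e-7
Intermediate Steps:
n(p) = 216*p²
x(B, S) = 6 - S
-1/(n(-89) + x(-128, 139)) = -1/(216*(-89)² + (6 - 1*139)) = -1/(216*7921 + (6 - 139)) = -1/(1710936 - 133) = -1/1710803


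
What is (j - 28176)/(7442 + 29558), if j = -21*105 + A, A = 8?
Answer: -30373/37000 ≈ -0.82089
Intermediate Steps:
j = -2197 (j = -21*105 + 8 = -2205 + 8 = -2197)
(j - 28176)/(7442 + 29558) = (-2197 - 28176)/(7442 + 29558) = -30373/37000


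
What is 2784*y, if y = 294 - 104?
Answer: 528960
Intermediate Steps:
y = 190
2784*y = 2784*190 = 528960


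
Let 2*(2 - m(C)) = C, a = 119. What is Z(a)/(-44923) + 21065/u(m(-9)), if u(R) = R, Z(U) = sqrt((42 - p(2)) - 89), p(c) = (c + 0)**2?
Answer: 42130/13 - I*sqrt(51)/44923 ≈ 3240.8 - 0.00015897*I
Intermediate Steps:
p(c) = c**2
m(C) = 2 - C/2
Z(U) = I*sqrt(51) (Z(U) = sqrt((42 - 1*2**2) - 89) = sqrt((42 - 1*4) - 89) = sqrt((42 - 4) - 89) = sqrt(38 - 89) = sqrt(-51) = I*sqrt(51))
Z(a)/(-44923) + 21065/u(m(-9)) = (I*sqrt(51))/(-44923) + 21065/(2 - 1/2*(-9)) = (I*sqrt(51))*(-1/44923) + 21065/(2 + 9/2) = -I*sqrt(51)/44923 + 21065/(13/2) = -I*sqrt(51)/44923 + 21065*(2/13) = -I*sqrt(51)/44923 + 42130/13 = 42130/13 - I*sqrt(51)/44923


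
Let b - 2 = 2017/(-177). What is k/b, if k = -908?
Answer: 160716/1663 ≈ 96.642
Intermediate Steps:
b = -1663/177 (b = 2 + 2017/(-177) = 2 + 2017*(-1/177) = 2 - 2017/177 = -1663/177 ≈ -9.3955)
k/b = -908/(-1663/177) = -908*(-177/1663) = 160716/1663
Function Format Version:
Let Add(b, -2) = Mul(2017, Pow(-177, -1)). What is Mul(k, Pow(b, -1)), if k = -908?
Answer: Rational(160716, 1663) ≈ 96.642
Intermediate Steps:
b = Rational(-1663, 177) (b = Add(2, Mul(2017, Pow(-177, -1))) = Add(2, Mul(2017, Rational(-1, 177))) = Add(2, Rational(-2017, 177)) = Rational(-1663, 177) ≈ -9.3955)
Mul(k, Pow(b, -1)) = Mul(-908, Pow(Rational(-1663, 177), -1)) = Mul(-908, Rational(-177, 1663)) = Rational(160716, 1663)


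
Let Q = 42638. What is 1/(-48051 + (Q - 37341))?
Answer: -1/42754 ≈ -2.3390e-5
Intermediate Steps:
1/(-48051 + (Q - 37341)) = 1/(-48051 + (42638 - 37341)) = 1/(-48051 + 5297) = 1/(-42754) = -1/42754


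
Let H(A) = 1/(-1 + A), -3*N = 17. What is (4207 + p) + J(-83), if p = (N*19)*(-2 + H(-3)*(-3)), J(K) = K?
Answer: 51103/12 ≈ 4258.6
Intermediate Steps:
N = -17/3 (N = -⅓*17 = -17/3 ≈ -5.6667)
p = 1615/12 (p = (-17/3*19)*(-2 - 3/(-1 - 3)) = -323*(-2 - 3/(-4))/3 = -323*(-2 - ¼*(-3))/3 = -323*(-2 + ¾)/3 = -323/3*(-5/4) = 1615/12 ≈ 134.58)
(4207 + p) + J(-83) = (4207 + 1615/12) - 83 = 52099/12 - 83 = 51103/12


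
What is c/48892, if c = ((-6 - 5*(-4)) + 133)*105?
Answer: 15435/48892 ≈ 0.31570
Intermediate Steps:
c = 15435 (c = ((-6 + 20) + 133)*105 = (14 + 133)*105 = 147*105 = 15435)
c/48892 = 15435/48892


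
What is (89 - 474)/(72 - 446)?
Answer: 35/34 ≈ 1.0294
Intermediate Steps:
(89 - 474)/(72 - 446) = -385/(-374) = -385*(-1/374) = 35/34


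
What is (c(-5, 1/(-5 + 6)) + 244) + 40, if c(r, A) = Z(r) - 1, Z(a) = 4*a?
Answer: 263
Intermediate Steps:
c(r, A) = -1 + 4*r (c(r, A) = 4*r - 1 = -1 + 4*r)
(c(-5, 1/(-5 + 6)) + 244) + 40 = ((-1 + 4*(-5)) + 244) + 40 = ((-1 - 20) + 244) + 40 = (-21 + 244) + 40 = 223 + 40 = 263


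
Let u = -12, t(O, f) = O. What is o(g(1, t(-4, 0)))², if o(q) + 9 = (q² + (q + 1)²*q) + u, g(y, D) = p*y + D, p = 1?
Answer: 576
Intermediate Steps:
g(y, D) = D + y (g(y, D) = 1*y + D = y + D = D + y)
o(q) = -21 + q² + q*(1 + q)² (o(q) = -9 + ((q² + (q + 1)²*q) - 12) = -9 + ((q² + (1 + q)²*q) - 12) = -9 + ((q² + q*(1 + q)²) - 12) = -9 + (-12 + q² + q*(1 + q)²) = -21 + q² + q*(1 + q)²)
o(g(1, t(-4, 0)))² = (-21 + (-4 + 1)² + (-4 + 1)*(1 + (-4 + 1))²)² = (-21 + (-3)² - 3*(1 - 3)²)² = (-21 + 9 - 3*(-2)²)² = (-21 + 9 - 3*4)² = (-21 + 9 - 12)² = (-24)² = 576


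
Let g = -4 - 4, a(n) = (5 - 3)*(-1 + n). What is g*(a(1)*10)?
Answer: 0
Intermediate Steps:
a(n) = -2 + 2*n (a(n) = 2*(-1 + n) = -2 + 2*n)
g = -8
g*(a(1)*10) = -8*(-2 + 2*1)*10 = -8*(-2 + 2)*10 = -0*10 = -8*0 = 0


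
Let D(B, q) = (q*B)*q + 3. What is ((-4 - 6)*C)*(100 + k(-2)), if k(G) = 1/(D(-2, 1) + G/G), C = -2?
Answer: 2010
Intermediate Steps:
D(B, q) = 3 + B*q² (D(B, q) = (B*q)*q + 3 = B*q² + 3 = 3 + B*q²)
k(G) = ½ (k(G) = 1/((3 - 2*1²) + G/G) = 1/((3 - 2*1) + 1) = 1/((3 - 2) + 1) = 1/(1 + 1) = 1/2 = ½)
((-4 - 6)*C)*(100 + k(-2)) = ((-4 - 6)*(-2))*(100 + ½) = -10*(-2)*(201/2) = 20*(201/2) = 2010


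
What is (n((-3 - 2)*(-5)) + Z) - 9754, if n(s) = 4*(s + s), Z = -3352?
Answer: -12906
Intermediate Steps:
n(s) = 8*s (n(s) = 4*(2*s) = 8*s)
(n((-3 - 2)*(-5)) + Z) - 9754 = (8*((-3 - 2)*(-5)) - 3352) - 9754 = (8*(-5*(-5)) - 3352) - 9754 = (8*25 - 3352) - 9754 = (200 - 3352) - 9754 = -3152 - 9754 = -12906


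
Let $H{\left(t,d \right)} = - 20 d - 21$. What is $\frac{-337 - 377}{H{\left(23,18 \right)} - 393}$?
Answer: $\frac{119}{129} \approx 0.92248$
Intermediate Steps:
$H{\left(t,d \right)} = -21 - 20 d$
$\frac{-337 - 377}{H{\left(23,18 \right)} - 393} = \frac{-337 - 377}{\left(-21 - 360\right) - 393} = - \frac{714}{\left(-21 - 360\right) - 393} = - \frac{714}{-381 - 393} = - \frac{714}{-774} = \left(-714\right) \left(- \frac{1}{774}\right) = \frac{119}{129}$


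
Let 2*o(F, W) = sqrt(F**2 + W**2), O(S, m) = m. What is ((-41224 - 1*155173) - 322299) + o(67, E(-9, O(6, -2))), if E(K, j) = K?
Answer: -518696 + sqrt(4570)/2 ≈ -5.1866e+5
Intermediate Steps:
o(F, W) = sqrt(F**2 + W**2)/2
((-41224 - 1*155173) - 322299) + o(67, E(-9, O(6, -2))) = ((-41224 - 1*155173) - 322299) + sqrt(67**2 + (-9)**2)/2 = ((-41224 - 155173) - 322299) + sqrt(4489 + 81)/2 = (-196397 - 322299) + sqrt(4570)/2 = -518696 + sqrt(4570)/2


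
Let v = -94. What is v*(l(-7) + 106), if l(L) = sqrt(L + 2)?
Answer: -9964 - 94*I*sqrt(5) ≈ -9964.0 - 210.19*I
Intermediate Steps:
l(L) = sqrt(2 + L)
v*(l(-7) + 106) = -94*(sqrt(2 - 7) + 106) = -94*(sqrt(-5) + 106) = -94*(I*sqrt(5) + 106) = -94*(106 + I*sqrt(5)) = -9964 - 94*I*sqrt(5)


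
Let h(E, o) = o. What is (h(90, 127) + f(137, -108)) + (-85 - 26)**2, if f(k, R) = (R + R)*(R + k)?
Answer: 6184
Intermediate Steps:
f(k, R) = 2*R*(R + k) (f(k, R) = (2*R)*(R + k) = 2*R*(R + k))
(h(90, 127) + f(137, -108)) + (-85 - 26)**2 = (127 + 2*(-108)*(-108 + 137)) + (-85 - 26)**2 = (127 + 2*(-108)*29) + (-111)**2 = (127 - 6264) + 12321 = -6137 + 12321 = 6184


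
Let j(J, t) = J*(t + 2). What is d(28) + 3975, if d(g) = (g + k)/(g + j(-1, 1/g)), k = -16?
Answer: 2890161/727 ≈ 3975.5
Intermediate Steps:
j(J, t) = J*(2 + t)
d(g) = (-16 + g)/(-2 + g - 1/g) (d(g) = (g - 16)/(g - (2 + 1/g)) = (-16 + g)/(g + (-2 - 1/g)) = (-16 + g)/(-2 + g - 1/g))
d(28) + 3975 = -1*28*(-16 + 28)/(1 - 1*28*(-2 + 28)) + 3975 = -1*28*12/(1 - 1*28*26) + 3975 = -1*28*12/(1 - 728) + 3975 = -1*28*12/(-727) + 3975 = -1*28*(-1/727)*12 + 3975 = 336/727 + 3975 = 2890161/727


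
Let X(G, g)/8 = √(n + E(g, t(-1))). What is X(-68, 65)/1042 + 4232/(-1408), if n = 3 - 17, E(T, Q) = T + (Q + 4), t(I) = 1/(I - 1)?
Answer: -529/176 + 2*√218/521 ≈ -2.9490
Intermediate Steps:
t(I) = 1/(-1 + I)
E(T, Q) = 4 + Q + T (E(T, Q) = T + (4 + Q) = 4 + Q + T)
n = -14
X(G, g) = 8*√(-21/2 + g) (X(G, g) = 8*√(-14 + (4 + 1/(-1 - 1) + g)) = 8*√(-14 + (4 + 1/(-2) + g)) = 8*√(-14 + (4 - ½ + g)) = 8*√(-14 + (7/2 + g)) = 8*√(-21/2 + g))
X(-68, 65)/1042 + 4232/(-1408) = (4*√(-42 + 4*65))/1042 + 4232/(-1408) = (4*√(-42 + 260))*(1/1042) + 4232*(-1/1408) = (4*√218)*(1/1042) - 529/176 = 2*√218/521 - 529/176 = -529/176 + 2*√218/521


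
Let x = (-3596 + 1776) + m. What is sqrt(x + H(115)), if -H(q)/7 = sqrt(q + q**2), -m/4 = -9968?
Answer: sqrt(38052 - 14*sqrt(3335)) ≈ 192.99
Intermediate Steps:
m = 39872 (m = -4*(-9968) = 39872)
x = 38052 (x = (-3596 + 1776) + 39872 = -1820 + 39872 = 38052)
H(q) = -7*sqrt(q + q**2)
sqrt(x + H(115)) = sqrt(38052 - 7*sqrt(115)*sqrt(1 + 115)) = sqrt(38052 - 7*2*sqrt(3335)) = sqrt(38052 - 14*sqrt(3335))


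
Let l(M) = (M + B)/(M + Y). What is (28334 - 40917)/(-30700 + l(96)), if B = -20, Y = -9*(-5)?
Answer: 1774203/4328624 ≈ 0.40988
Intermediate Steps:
Y = 45
l(M) = (-20 + M)/(45 + M) (l(M) = (M - 20)/(M + 45) = (-20 + M)/(45 + M))
(28334 - 40917)/(-30700 + l(96)) = (28334 - 40917)/(-30700 + (-20 + 96)/(45 + 96)) = -12583/(-30700 + 76/141) = -12583/(-4328624/141) = -12583*(-141/4328624) = 1774203/4328624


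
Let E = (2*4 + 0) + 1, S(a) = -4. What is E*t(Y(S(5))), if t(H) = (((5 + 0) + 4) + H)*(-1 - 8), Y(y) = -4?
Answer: -405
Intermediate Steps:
E = 9 (E = (8 + 0) + 1 = 8 + 1 = 9)
t(H) = -81 - 9*H (t(H) = ((5 + 4) + H)*(-9) = (9 + H)*(-9) = -81 - 9*H)
E*t(Y(S(5))) = 9*(-81 - 9*(-4)) = 9*(-81 + 36) = 9*(-45) = -405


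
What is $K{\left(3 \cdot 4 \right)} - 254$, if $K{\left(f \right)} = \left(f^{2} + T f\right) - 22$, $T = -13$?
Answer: $-288$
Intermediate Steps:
$K{\left(f \right)} = -22 + f^{2} - 13 f$ ($K{\left(f \right)} = \left(f^{2} - 13 f\right) - 22 = -22 + f^{2} - 13 f$)
$K{\left(3 \cdot 4 \right)} - 254 = \left(-22 + \left(3 \cdot 4\right)^{2} - 13 \cdot 3 \cdot 4\right) - 254 = \left(-22 + 12^{2} - 156\right) - 254 = \left(-22 + 144 - 156\right) - 254 = -34 - 254 = -288$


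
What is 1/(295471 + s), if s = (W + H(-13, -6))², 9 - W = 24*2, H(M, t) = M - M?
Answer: 1/296992 ≈ 3.3671e-6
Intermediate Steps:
H(M, t) = 0
W = -39 (W = 9 - 24*2 = 9 - 1*48 = 9 - 48 = -39)
s = 1521 (s = (-39 + 0)² = (-39)² = 1521)
1/(295471 + s) = 1/(295471 + 1521) = 1/296992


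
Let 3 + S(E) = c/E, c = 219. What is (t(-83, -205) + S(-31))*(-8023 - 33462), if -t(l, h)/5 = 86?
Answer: 565938370/31 ≈ 1.8256e+7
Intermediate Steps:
t(l, h) = -430 (t(l, h) = -5*86 = -430)
S(E) = -3 + 219/E
(t(-83, -205) + S(-31))*(-8023 - 33462) = (-430 + (-3 + 219/(-31)))*(-8023 - 33462) = (-430 + (-3 + 219*(-1/31)))*(-41485) = (-430 + (-3 - 219/31))*(-41485) = (-430 - 312/31)*(-41485) = -13642/31*(-41485) = 565938370/31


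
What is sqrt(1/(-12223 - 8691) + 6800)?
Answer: 7*sqrt(60699768814)/20914 ≈ 82.462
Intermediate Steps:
sqrt(1/(-12223 - 8691) + 6800) = sqrt(1/(-20914) + 6800) = sqrt(-1/20914 + 6800) = sqrt(142215199/20914) = 7*sqrt(60699768814)/20914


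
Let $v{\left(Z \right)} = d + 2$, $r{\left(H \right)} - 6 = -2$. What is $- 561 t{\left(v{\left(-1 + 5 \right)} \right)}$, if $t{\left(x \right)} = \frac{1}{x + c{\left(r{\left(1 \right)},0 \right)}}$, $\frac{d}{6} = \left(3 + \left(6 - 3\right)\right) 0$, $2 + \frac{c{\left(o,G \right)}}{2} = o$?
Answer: $- \frac{187}{2} \approx -93.5$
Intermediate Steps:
$r{\left(H \right)} = 4$ ($r{\left(H \right)} = 6 - 2 = 4$)
$c{\left(o,G \right)} = -4 + 2 o$
$d = 0$ ($d = 6 \left(3 + \left(6 - 3\right)\right) 0 = 6 \left(3 + 3\right) 0 = 6 \cdot 6 \cdot 0 = 6 \cdot 0 = 0$)
$v{\left(Z \right)} = 2$ ($v{\left(Z \right)} = 0 + 2 = 2$)
$t{\left(x \right)} = \frac{1}{4 + x}$ ($t{\left(x \right)} = \frac{1}{x + \left(-4 + 2 \cdot 4\right)} = \frac{1}{x + \left(-4 + 8\right)} = \frac{1}{x + 4} = \frac{1}{4 + x}$)
$- 561 t{\left(v{\left(-1 + 5 \right)} \right)} = - \frac{561}{4 + 2} = - \frac{561}{6} = \left(-561\right) \frac{1}{6} = - \frac{187}{2}$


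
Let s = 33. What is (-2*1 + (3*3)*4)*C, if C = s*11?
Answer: 12342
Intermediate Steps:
C = 363 (C = 33*11 = 363)
(-2*1 + (3*3)*4)*C = (-2*1 + (3*3)*4)*363 = (-2 + 9*4)*363 = (-2 + 36)*363 = 34*363 = 12342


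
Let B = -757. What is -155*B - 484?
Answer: 116851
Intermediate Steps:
-155*B - 484 = -155*(-757) - 484 = 117335 - 484 = 116851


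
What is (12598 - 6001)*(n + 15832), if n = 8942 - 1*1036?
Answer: 156599586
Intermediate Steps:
n = 7906 (n = 8942 - 1036 = 7906)
(12598 - 6001)*(n + 15832) = (12598 - 6001)*(7906 + 15832) = 6597*23738 = 156599586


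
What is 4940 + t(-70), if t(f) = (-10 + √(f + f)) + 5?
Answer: 4935 + 2*I*√35 ≈ 4935.0 + 11.832*I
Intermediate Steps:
t(f) = -5 + √2*√f (t(f) = (-10 + √(2*f)) + 5 = (-10 + √2*√f) + 5 = -5 + √2*√f)
4940 + t(-70) = 4940 + (-5 + √2*√(-70)) = 4940 + (-5 + √2*(I*√70)) = 4940 + (-5 + 2*I*√35) = 4935 + 2*I*√35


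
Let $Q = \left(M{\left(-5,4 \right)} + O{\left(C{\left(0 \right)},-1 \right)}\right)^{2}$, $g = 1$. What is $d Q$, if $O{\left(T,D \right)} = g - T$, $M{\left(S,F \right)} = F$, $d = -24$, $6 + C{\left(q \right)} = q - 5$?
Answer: $-6144$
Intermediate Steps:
$C{\left(q \right)} = -11 + q$ ($C{\left(q \right)} = -6 + \left(q - 5\right) = -6 + \left(-5 + q\right) = -11 + q$)
$O{\left(T,D \right)} = 1 - T$
$Q = 256$ ($Q = \left(4 + \left(1 - \left(-11 + 0\right)\right)\right)^{2} = \left(4 + \left(1 - -11\right)\right)^{2} = \left(4 + \left(1 + 11\right)\right)^{2} = \left(4 + 12\right)^{2} = 16^{2} = 256$)
$d Q = \left(-24\right) 256 = -6144$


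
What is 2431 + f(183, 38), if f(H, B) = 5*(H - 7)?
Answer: 3311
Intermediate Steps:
f(H, B) = -35 + 5*H (f(H, B) = 5*(-7 + H) = -35 + 5*H)
2431 + f(183, 38) = 2431 + (-35 + 5*183) = 2431 + (-35 + 915) = 2431 + 880 = 3311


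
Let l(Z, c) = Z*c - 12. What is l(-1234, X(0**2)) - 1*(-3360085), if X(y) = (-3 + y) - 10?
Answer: 3376115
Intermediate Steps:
X(y) = -13 + y
l(Z, c) = -12 + Z*c
l(-1234, X(0**2)) - 1*(-3360085) = (-12 - 1234*(-13 + 0**2)) - 1*(-3360085) = (-12 - 1234*(-13 + 0)) + 3360085 = (-12 - 1234*(-13)) + 3360085 = (-12 + 16042) + 3360085 = 16030 + 3360085 = 3376115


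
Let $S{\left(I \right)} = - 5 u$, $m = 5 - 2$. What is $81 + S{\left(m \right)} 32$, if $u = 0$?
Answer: $81$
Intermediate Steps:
$m = 3$
$S{\left(I \right)} = 0$ ($S{\left(I \right)} = \left(-5\right) 0 = 0$)
$81 + S{\left(m \right)} 32 = 81 + 0 \cdot 32 = 81 + 0 = 81$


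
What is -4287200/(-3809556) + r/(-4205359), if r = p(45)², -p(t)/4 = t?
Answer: 4476446372600/4005137652651 ≈ 1.1177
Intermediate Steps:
p(t) = -4*t
r = 32400 (r = (-4*45)² = (-180)² = 32400)
-4287200/(-3809556) + r/(-4205359) = -4287200/(-3809556) + 32400/(-4205359) = -4287200*(-1/3809556) + 32400*(-1/4205359) = 1071800/952389 - 32400/4205359 = 4476446372600/4005137652651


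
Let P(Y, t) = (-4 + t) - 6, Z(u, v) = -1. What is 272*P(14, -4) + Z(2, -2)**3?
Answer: -3809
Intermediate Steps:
P(Y, t) = -10 + t
272*P(14, -4) + Z(2, -2)**3 = 272*(-10 - 4) + (-1)**3 = 272*(-14) - 1 = -3808 - 1 = -3809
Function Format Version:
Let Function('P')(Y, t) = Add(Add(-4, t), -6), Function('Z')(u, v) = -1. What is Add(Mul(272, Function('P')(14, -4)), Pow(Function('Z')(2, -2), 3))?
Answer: -3809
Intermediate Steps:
Function('P')(Y, t) = Add(-10, t)
Add(Mul(272, Function('P')(14, -4)), Pow(Function('Z')(2, -2), 3)) = Add(Mul(272, Add(-10, -4)), Pow(-1, 3)) = Add(Mul(272, -14), -1) = Add(-3808, -1) = -3809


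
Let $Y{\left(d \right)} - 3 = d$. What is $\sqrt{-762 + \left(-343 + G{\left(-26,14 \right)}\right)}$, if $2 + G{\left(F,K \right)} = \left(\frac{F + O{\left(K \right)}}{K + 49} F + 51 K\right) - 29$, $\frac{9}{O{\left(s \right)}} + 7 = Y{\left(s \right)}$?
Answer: $\frac{i \sqrt{4538345}}{105} \approx 20.289 i$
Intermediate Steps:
$Y{\left(d \right)} = 3 + d$
$O{\left(s \right)} = \frac{9}{-4 + s}$ ($O{\left(s \right)} = \frac{9}{-7 + \left(3 + s\right)} = \frac{9}{-4 + s}$)
$G{\left(F,K \right)} = -31 + 51 K + \frac{F \left(F + \frac{9}{-4 + K}\right)}{49 + K}$ ($G{\left(F,K \right)} = -2 - \left(29 - 51 K - \frac{F + \frac{9}{-4 + K}}{K + 49} F\right) = -2 - \left(29 - 51 K - \frac{F + \frac{9}{-4 + K}}{49 + K} F\right) = -2 - \left(29 - 51 K - \frac{F \left(F + \frac{9}{-4 + K}\right)}{49 + K}\right) = -2 + \left(-29 + 51 K + \frac{F \left(F + \frac{9}{-4 + K}\right)}{49 + K}\right) = -31 + 51 K + \frac{F \left(F + \frac{9}{-4 + K}\right)}{49 + K}$)
$\sqrt{-762 + \left(-343 + G{\left(-26,14 \right)}\right)} = \sqrt{-762 - \left(343 - \frac{9 \left(-26\right) + \left(-4 + 14\right) \left(-1519 + \left(-26\right)^{2} + 51 \cdot 14^{2} + 2468 \cdot 14\right)}{\left(-4 + 14\right) \left(49 + 14\right)}\right)} = \sqrt{-762 - \left(343 - \frac{-234 + 10 \left(-1519 + 676 + 51 \cdot 196 + 34552\right)}{10 \cdot 63}\right)} = \sqrt{-762 - \left(343 - \frac{-234 + 10 \left(-1519 + 676 + 9996 + 34552\right)}{630}\right)} = \sqrt{-762 - \left(343 - \frac{-234 + 10 \cdot 43705}{630}\right)} = \sqrt{-762 - \left(343 - \frac{-234 + 437050}{630}\right)} = \sqrt{-762 - \left(343 - \frac{218408}{315}\right)} = \sqrt{-762 + \left(-343 + \frac{218408}{315}\right)} = \sqrt{-762 + \frac{110363}{315}} = \sqrt{- \frac{129667}{315}} = \frac{i \sqrt{4538345}}{105}$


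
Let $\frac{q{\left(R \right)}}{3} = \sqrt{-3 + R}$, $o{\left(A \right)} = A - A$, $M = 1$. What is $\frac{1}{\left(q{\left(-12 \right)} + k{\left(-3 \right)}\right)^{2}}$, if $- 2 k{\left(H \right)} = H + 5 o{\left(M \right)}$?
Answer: $\frac{4}{9 \left(1 + 2 i \sqrt{15}\right)^{2}} \approx -0.0070471 - 0.0018504 i$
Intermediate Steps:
$o{\left(A \right)} = 0$
$k{\left(H \right)} = - \frac{H}{2}$ ($k{\left(H \right)} = - \frac{H + 5 \cdot 0}{2} = - \frac{H + 0}{2} = - \frac{H}{2}$)
$q{\left(R \right)} = 3 \sqrt{-3 + R}$
$\frac{1}{\left(q{\left(-12 \right)} + k{\left(-3 \right)}\right)^{2}} = \frac{1}{\left(3 \sqrt{-3 - 12} - - \frac{3}{2}\right)^{2}} = \frac{1}{\left(3 \sqrt{-15} + \frac{3}{2}\right)^{2}} = \frac{1}{\left(3 i \sqrt{15} + \frac{3}{2}\right)^{2}} = \frac{1}{\left(\frac{3}{2} + 3 i \sqrt{15}\right)^{2}}$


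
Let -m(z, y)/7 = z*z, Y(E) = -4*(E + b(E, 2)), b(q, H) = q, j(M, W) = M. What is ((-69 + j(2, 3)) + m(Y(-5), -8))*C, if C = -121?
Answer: 1363307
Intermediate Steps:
Y(E) = -8*E (Y(E) = -4*(E + E) = -8*E)
m(z, y) = -7*z² (m(z, y) = -7*z*z = -7*z²)
((-69 + j(2, 3)) + m(Y(-5), -8))*C = ((-69 + 2) - 7*(-8*(-5))²)*(-121) = (-67 - 7*40²)*(-121) = (-67 - 7*1600)*(-121) = (-67 - 11200)*(-121) = -11267*(-121) = 1363307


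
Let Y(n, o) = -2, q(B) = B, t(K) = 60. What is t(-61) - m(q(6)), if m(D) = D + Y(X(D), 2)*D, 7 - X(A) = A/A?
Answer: 66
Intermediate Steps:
X(A) = 6 (X(A) = 7 - A/A = 7 - 1*1 = 7 - 1 = 6)
m(D) = -D (m(D) = D - 2*D = -D)
t(-61) - m(q(6)) = 60 - (-1)*6 = 60 - 1*(-6) = 60 + 6 = 66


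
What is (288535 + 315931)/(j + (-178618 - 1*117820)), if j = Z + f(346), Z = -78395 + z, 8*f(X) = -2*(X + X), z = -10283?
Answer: -604466/385289 ≈ -1.5689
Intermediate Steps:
f(X) = -X/2 (f(X) = (-2*(X + X))/8 = (-4*X)/8 = -X/2)
Z = -88678 (Z = -78395 - 10283 = -88678)
j = -88851 (j = -88678 - 1/2*346 = -88678 - 173 = -88851)
(288535 + 315931)/(j + (-178618 - 1*117820)) = (288535 + 315931)/(-88851 + (-178618 - 1*117820)) = 604466/(-88851 + (-178618 - 117820)) = 604466/(-88851 - 296438) = 604466/(-385289) = 604466*(-1/385289) = -604466/385289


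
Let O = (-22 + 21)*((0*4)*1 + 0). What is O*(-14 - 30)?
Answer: 0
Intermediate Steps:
O = 0 (O = -(0*1 + 0) = -(0 + 0) = -1*0 = 0)
O*(-14 - 30) = 0*(-14 - 30) = 0*(-44) = 0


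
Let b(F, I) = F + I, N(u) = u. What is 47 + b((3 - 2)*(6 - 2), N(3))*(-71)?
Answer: -450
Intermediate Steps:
47 + b((3 - 2)*(6 - 2), N(3))*(-71) = 47 + ((3 - 2)*(6 - 2) + 3)*(-71) = 47 + (1*4 + 3)*(-71) = 47 + (4 + 3)*(-71) = 47 + 7*(-71) = 47 - 497 = -450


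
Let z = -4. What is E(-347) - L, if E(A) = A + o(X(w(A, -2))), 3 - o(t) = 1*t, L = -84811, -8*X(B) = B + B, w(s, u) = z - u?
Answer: 168933/2 ≈ 84467.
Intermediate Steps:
w(s, u) = -4 - u
X(B) = -B/4 (X(B) = -(B + B)/8 = -B/4)
o(t) = 3 - t
E(A) = 5/2 + A (E(A) = A + (3 - (-1)*(-4 - 1*(-2))/4) = A + (3 - (-1)*(-4 + 2)/4) = A + (3 - (-1)*(-2)/4) = A + (3 - 1*1/2) = A + (3 - 1/2) = A + 5/2 = 5/2 + A)
E(-347) - L = (5/2 - 347) - 1*(-84811) = -689/2 + 84811 = 168933/2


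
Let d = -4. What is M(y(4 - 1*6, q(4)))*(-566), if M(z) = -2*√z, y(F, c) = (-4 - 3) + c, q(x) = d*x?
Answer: 1132*I*√23 ≈ 5428.9*I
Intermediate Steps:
q(x) = -4*x
y(F, c) = -7 + c
M(y(4 - 1*6, q(4)))*(-566) = -2*√(-7 - 4*4)*(-566) = -2*√(-7 - 16)*(-566) = -2*I*√23*(-566) = 1132*I*√23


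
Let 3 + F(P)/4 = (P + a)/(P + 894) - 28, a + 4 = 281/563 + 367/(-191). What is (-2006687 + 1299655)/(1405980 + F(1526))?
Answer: -11499427398470/22865397756829 ≈ -0.50292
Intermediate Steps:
a = -583082/107533 (a = -4 + (281/563 + 367/(-191)) = -4 + (281*(1/563) + 367*(-1/191)) = -4 + (281/563 - 367/191) = -4 - 152950/107533 = -583082/107533 ≈ -5.4224)
F(P) = -124 + 4*(-583082/107533 + P)/(894 + P) (F(P) = -12 + 4*((P - 583082/107533)/(P + 894) - 28) = -12 + 4*((-583082/107533 + P)/(894 + P) - 28) = -12 + 4*(-28 + (-583082/107533 + P)/(894 + P)) = -12 + (-112 + 4*(-583082/107533 + P)/(894 + P)) = -124 + 4*(-583082/107533 + P)/(894 + P))
(-2006687 + 1299655)/(1405980 + F(1526)) = (-2006687 + 1299655)/(1405980 + 8*(-1490376322 - 1612995*1526)/(107533*(894 + 1526))) = -707032/(1405980 + (8/107533)*(-1490376322 - 2461430370)/2420) = -707032/(1405980 + (8/107533)*(1/2420)*(-3951806692)) = -707032/(1405980 - 7903613384/65057465) = -707032/91461591027316/65057465 = -707032*65057465/91461591027316 = -11499427398470/22865397756829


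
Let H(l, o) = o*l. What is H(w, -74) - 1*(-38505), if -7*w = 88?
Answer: 276047/7 ≈ 39435.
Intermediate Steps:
w = -88/7 (w = -⅐*88 = -88/7 ≈ -12.571)
H(l, o) = l*o
H(w, -74) - 1*(-38505) = -88/7*(-74) - 1*(-38505) = 6512/7 + 38505 = 276047/7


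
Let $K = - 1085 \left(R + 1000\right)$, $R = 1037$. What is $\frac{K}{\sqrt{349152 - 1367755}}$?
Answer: $\frac{2210145 i \sqrt{1018603}}{1018603} \approx 2189.9 i$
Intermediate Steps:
$K = -2210145$ ($K = - 1085 \left(1037 + 1000\right) = \left(-1085\right) 2037 = -2210145$)
$\frac{K}{\sqrt{349152 - 1367755}} = - \frac{2210145}{\sqrt{349152 - 1367755}} = - \frac{2210145}{\sqrt{-1018603}} = - \frac{2210145}{i \sqrt{1018603}} = - 2210145 \left(- \frac{i \sqrt{1018603}}{1018603}\right) = \frac{2210145 i \sqrt{1018603}}{1018603}$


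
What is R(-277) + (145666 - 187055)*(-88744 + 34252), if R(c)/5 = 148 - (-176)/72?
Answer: 20298331262/9 ≈ 2.2554e+9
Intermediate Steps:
R(c) = 6770/9 (R(c) = 5*(148 - (-176)/72) = 5*(148 - 1*(-22/9)) = 5*(148 + 22/9) = 5*(1354/9) = 6770/9)
R(-277) + (145666 - 187055)*(-88744 + 34252) = 6770/9 + (145666 - 187055)*(-88744 + 34252) = 6770/9 - 41389*(-54492) = 6770/9 + 2255369388 = 20298331262/9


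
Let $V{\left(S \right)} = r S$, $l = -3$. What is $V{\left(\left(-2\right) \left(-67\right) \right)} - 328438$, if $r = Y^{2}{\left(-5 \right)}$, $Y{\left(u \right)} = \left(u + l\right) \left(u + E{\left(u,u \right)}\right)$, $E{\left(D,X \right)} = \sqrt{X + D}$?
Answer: $-199798 - 85760 i \sqrt{10} \approx -1.998 \cdot 10^{5} - 2.712 \cdot 10^{5} i$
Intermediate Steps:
$E{\left(D,X \right)} = \sqrt{D + X}$
$Y{\left(u \right)} = \left(-3 + u\right) \left(u + \sqrt{2} \sqrt{u}\right)$ ($Y{\left(u \right)} = \left(u - 3\right) \left(u + \sqrt{u + u}\right) = \left(-3 + u\right) \left(u + \sqrt{2 u}\right) = \left(-3 + u\right) \left(u + \sqrt{2} \sqrt{u}\right)$)
$r = \left(40 - 8 i \sqrt{10}\right)^{2}$ ($r = \left(\left(-5\right)^{2} - -15 + \sqrt{2} \left(-5\right)^{\frac{3}{2}} - 3 \sqrt{2} \sqrt{-5}\right)^{2} = \left(25 + 15 + \sqrt{2} \left(- 5 i \sqrt{5}\right) - 3 \sqrt{2} i \sqrt{5}\right)^{2} = \left(25 + 15 - 5 i \sqrt{10} - 3 i \sqrt{10}\right)^{2} = \left(40 - 8 i \sqrt{10}\right)^{2} \approx 960.0 - 2023.9 i$)
$V{\left(S \right)} = S \left(960 - 640 i \sqrt{10}\right)$ ($V{\left(S \right)} = \left(960 - 640 i \sqrt{10}\right) S = S \left(960 - 640 i \sqrt{10}\right)$)
$V{\left(\left(-2\right) \left(-67\right) \right)} - 328438 = 64 \left(\left(-2\right) \left(-67\right)\right) \left(5 - i \sqrt{10}\right)^{2} - 328438 = 64 \cdot 134 \left(5 - i \sqrt{10}\right)^{2} - 328438 = 8576 \left(5 - i \sqrt{10}\right)^{2} - 328438 = -328438 + 8576 \left(5 - i \sqrt{10}\right)^{2}$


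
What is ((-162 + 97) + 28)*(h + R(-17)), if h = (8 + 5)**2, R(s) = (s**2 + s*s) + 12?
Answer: -28083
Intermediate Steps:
R(s) = 12 + 2*s**2 (R(s) = (s**2 + s**2) + 12 = 2*s**2 + 12 = 12 + 2*s**2)
h = 169 (h = 13**2 = 169)
((-162 + 97) + 28)*(h + R(-17)) = ((-162 + 97) + 28)*(169 + (12 + 2*(-17)**2)) = (-65 + 28)*(169 + (12 + 2*289)) = -37*(169 + (12 + 578)) = -37*(169 + 590) = -37*759 = -28083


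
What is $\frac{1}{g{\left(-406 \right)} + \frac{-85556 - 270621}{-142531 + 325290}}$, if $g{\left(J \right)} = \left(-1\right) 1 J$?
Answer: $\frac{182759}{73843977} \approx 0.0024749$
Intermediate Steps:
$g{\left(J \right)} = - J$
$\frac{1}{g{\left(-406 \right)} + \frac{-85556 - 270621}{-142531 + 325290}} = \frac{1}{\left(-1\right) \left(-406\right) + \frac{-85556 - 270621}{-142531 + 325290}} = \frac{1}{406 - \frac{356177}{182759}} = \frac{1}{\frac{73843977}{182759}} = \frac{182759}{73843977}$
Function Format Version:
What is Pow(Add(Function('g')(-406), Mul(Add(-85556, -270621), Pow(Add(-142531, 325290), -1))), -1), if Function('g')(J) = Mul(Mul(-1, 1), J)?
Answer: Rational(182759, 73843977) ≈ 0.0024749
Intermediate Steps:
Function('g')(J) = Mul(-1, J)
Pow(Add(Function('g')(-406), Mul(Add(-85556, -270621), Pow(Add(-142531, 325290), -1))), -1) = Pow(Add(Mul(-1, -406), Mul(Add(-85556, -270621), Pow(Add(-142531, 325290), -1))), -1) = Pow(Add(406, Mul(-356177, Pow(182759, -1))), -1) = Pow(Add(406, Mul(-356177, Rational(1, 182759))), -1) = Pow(Add(406, Rational(-356177, 182759)), -1) = Pow(Rational(73843977, 182759), -1) = Rational(182759, 73843977)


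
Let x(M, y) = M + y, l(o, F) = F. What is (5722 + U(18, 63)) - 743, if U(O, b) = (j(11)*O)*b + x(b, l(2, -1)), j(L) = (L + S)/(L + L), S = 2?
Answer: 62822/11 ≈ 5711.1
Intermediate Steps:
j(L) = (2 + L)/(2*L) (j(L) = (L + 2)/(L + L) = (2 + L)/((2*L)) = (2 + L)*(1/(2*L)) = (2 + L)/(2*L))
U(O, b) = -1 + b + 13*O*b/22 (U(O, b) = (((½)*(2 + 11)/11)*O)*b + (b - 1) = (((½)*(1/11)*13)*O)*b + (-1 + b) = (13*O/22)*b + (-1 + b) = 13*O*b/22 + (-1 + b) = -1 + b + 13*O*b/22)
(5722 + U(18, 63)) - 743 = (5722 + (-1 + 63 + (13/22)*18*63)) - 743 = (5722 + (-1 + 63 + 7371/11)) - 743 = (5722 + 8053/11) - 743 = 70995/11 - 743 = 62822/11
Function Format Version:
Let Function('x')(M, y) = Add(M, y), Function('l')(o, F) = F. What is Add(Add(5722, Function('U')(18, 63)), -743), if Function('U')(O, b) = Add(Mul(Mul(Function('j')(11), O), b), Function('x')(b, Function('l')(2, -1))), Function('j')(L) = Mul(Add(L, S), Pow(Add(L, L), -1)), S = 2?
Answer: Rational(62822, 11) ≈ 5711.1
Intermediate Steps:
Function('j')(L) = Mul(Rational(1, 2), Pow(L, -1), Add(2, L)) (Function('j')(L) = Mul(Add(L, 2), Pow(Add(L, L), -1)) = Mul(Add(2, L), Pow(Mul(2, L), -1)) = Mul(Add(2, L), Mul(Rational(1, 2), Pow(L, -1))) = Mul(Rational(1, 2), Pow(L, -1), Add(2, L)))
Function('U')(O, b) = Add(-1, b, Mul(Rational(13, 22), O, b)) (Function('U')(O, b) = Add(Mul(Mul(Mul(Rational(1, 2), Pow(11, -1), Add(2, 11)), O), b), Add(b, -1)) = Add(Mul(Mul(Mul(Rational(1, 2), Rational(1, 11), 13), O), b), Add(-1, b)) = Add(Mul(Mul(Rational(13, 22), O), b), Add(-1, b)) = Add(Mul(Rational(13, 22), O, b), Add(-1, b)) = Add(-1, b, Mul(Rational(13, 22), O, b)))
Add(Add(5722, Function('U')(18, 63)), -743) = Add(Add(5722, Add(-1, 63, Mul(Rational(13, 22), 18, 63))), -743) = Add(Add(5722, Add(-1, 63, Rational(7371, 11))), -743) = Add(Add(5722, Rational(8053, 11)), -743) = Add(Rational(70995, 11), -743) = Rational(62822, 11)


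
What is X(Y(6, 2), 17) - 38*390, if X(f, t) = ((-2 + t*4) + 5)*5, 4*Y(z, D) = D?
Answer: -14465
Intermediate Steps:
Y(z, D) = D/4
X(f, t) = 15 + 20*t (X(f, t) = ((-2 + 4*t) + 5)*5 = (3 + 4*t)*5 = 15 + 20*t)
X(Y(6, 2), 17) - 38*390 = (15 + 20*17) - 38*390 = (15 + 340) - 14820 = 355 - 14820 = -14465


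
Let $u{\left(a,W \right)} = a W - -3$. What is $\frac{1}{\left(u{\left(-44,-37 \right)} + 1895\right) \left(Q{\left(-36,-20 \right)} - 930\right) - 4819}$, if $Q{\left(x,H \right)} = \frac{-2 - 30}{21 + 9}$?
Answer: $- \frac{15}{49316401} \approx -3.0416 \cdot 10^{-7}$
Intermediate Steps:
$u{\left(a,W \right)} = 3 + W a$ ($u{\left(a,W \right)} = W a + 3 = 3 + W a$)
$Q{\left(x,H \right)} = - \frac{16}{15}$ ($Q{\left(x,H \right)} = - \frac{32}{30} = \left(-32\right) \frac{1}{30} = - \frac{16}{15}$)
$\frac{1}{\left(u{\left(-44,-37 \right)} + 1895\right) \left(Q{\left(-36,-20 \right)} - 930\right) - 4819} = \frac{1}{\left(\left(3 - -1628\right) + 1895\right) \left(- \frac{16}{15} - 930\right) - 4819} = \frac{1}{\left(\left(3 + 1628\right) + 1895\right) \left(- \frac{13966}{15}\right) - 4819} = \frac{1}{\left(1631 + 1895\right) \left(- \frac{13966}{15}\right) - 4819} = \frac{1}{3526 \left(- \frac{13966}{15}\right) - 4819} = \frac{1}{- \frac{49244116}{15} - 4819} = \frac{1}{- \frac{49316401}{15}} = - \frac{15}{49316401}$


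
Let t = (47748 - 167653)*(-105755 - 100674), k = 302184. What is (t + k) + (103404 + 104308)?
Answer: 24752379141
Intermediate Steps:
t = 24751869245 (t = -119905*(-206429) = 24751869245)
(t + k) + (103404 + 104308) = (24751869245 + 302184) + (103404 + 104308) = 24752171429 + 207712 = 24752379141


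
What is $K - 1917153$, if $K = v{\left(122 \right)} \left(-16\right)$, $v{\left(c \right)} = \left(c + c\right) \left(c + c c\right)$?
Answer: $-60500577$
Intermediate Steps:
$v{\left(c \right)} = 2 c \left(c + c^{2}\right)$
$K = -58583424$ ($K = 2 \cdot 122^{2} \left(1 + 122\right) \left(-16\right) = 2 \cdot 14884 \cdot 123 \left(-16\right) = 3661464 \left(-16\right) = -58583424$)
$K - 1917153 = -58583424 - 1917153 = -60500577$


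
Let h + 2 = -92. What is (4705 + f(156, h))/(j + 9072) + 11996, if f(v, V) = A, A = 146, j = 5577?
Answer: 58578085/4883 ≈ 11996.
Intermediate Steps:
h = -94 (h = -2 - 92 = -94)
f(v, V) = 146
(4705 + f(156, h))/(j + 9072) + 11996 = (4705 + 146)/(5577 + 9072) + 11996 = 4851/14649 + 11996 = 4851*(1/14649) + 11996 = 1617/4883 + 11996 = 58578085/4883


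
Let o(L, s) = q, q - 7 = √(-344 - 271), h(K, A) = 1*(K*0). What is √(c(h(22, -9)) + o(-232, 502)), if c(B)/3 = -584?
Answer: √(-1745 + I*√615) ≈ 0.2968 + 41.774*I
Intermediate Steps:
h(K, A) = 0 (h(K, A) = 1*0 = 0)
c(B) = -1752 (c(B) = 3*(-584) = -1752)
q = 7 + I*√615 (q = 7 + √(-344 - 271) = 7 + √(-615) = 7 + I*√615 ≈ 7.0 + 24.799*I)
o(L, s) = 7 + I*√615
√(c(h(22, -9)) + o(-232, 502)) = √(-1752 + (7 + I*√615)) = √(-1745 + I*√615)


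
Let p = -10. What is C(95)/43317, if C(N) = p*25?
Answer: -250/43317 ≈ -0.0057714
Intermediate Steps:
C(N) = -250 (C(N) = -10*25 = -250)
C(95)/43317 = -250/43317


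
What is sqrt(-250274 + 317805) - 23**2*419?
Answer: -221651 + sqrt(67531) ≈ -2.2139e+5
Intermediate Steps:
sqrt(-250274 + 317805) - 23**2*419 = sqrt(67531) - 529*419 = sqrt(67531) - 1*221651 = sqrt(67531) - 221651 = -221651 + sqrt(67531)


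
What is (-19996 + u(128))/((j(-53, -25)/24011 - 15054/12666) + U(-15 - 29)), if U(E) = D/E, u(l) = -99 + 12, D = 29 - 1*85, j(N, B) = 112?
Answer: -11197466052773/49542257 ≈ -2.2602e+5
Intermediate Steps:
D = -56 (D = 29 - 85 = -56)
u(l) = -87
U(E) = -56/E
(-19996 + u(128))/((j(-53, -25)/24011 - 15054/12666) + U(-15 - 29)) = (-19996 - 87)/((112/24011 - 15054/12666) - 56/(-15 - 29)) = -20083/((112*(1/24011) - 15054*1/12666) - 56/(-44)) = -20083/((112/24011 - 2509/2111) - 56*(-1/44)) = -20083/(-60007167/50687221 + 14/11) = -20083/49542257/557559431 = -20083*557559431/49542257 = -11197466052773/49542257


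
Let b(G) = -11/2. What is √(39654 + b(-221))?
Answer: √158594/2 ≈ 199.12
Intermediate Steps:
b(G) = -11/2 (b(G) = -11*½ = -11/2)
√(39654 + b(-221)) = √(39654 - 11/2) = √(79297/2) = √158594/2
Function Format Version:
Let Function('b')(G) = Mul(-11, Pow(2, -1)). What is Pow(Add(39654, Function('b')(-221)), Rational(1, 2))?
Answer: Mul(Rational(1, 2), Pow(158594, Rational(1, 2))) ≈ 199.12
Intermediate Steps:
Function('b')(G) = Rational(-11, 2) (Function('b')(G) = Mul(-11, Rational(1, 2)) = Rational(-11, 2))
Pow(Add(39654, Function('b')(-221)), Rational(1, 2)) = Pow(Add(39654, Rational(-11, 2)), Rational(1, 2)) = Pow(Rational(79297, 2), Rational(1, 2)) = Mul(Rational(1, 2), Pow(158594, Rational(1, 2)))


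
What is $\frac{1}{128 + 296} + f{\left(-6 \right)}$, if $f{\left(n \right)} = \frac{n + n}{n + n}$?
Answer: $\frac{425}{424} \approx 1.0024$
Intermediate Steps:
$f{\left(n \right)} = 1$ ($f{\left(n \right)} = \frac{2 n}{2 n} = 2 n \frac{1}{2 n} = 1$)
$\frac{1}{128 + 296} + f{\left(-6 \right)} = \frac{1}{128 + 296} + 1 = \frac{1}{424} + 1 = \frac{425}{424}$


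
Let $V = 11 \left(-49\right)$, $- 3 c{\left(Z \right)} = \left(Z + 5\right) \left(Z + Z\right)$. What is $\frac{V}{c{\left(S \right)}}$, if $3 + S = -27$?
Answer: $\frac{539}{500} \approx 1.078$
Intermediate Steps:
$S = -30$ ($S = -3 - 27 = -30$)
$c{\left(Z \right)} = - \frac{2 Z \left(5 + Z\right)}{3}$ ($c{\left(Z \right)} = - \frac{\left(Z + 5\right) \left(Z + Z\right)}{3} = - \frac{\left(5 + Z\right) 2 Z}{3} = - \frac{2 Z \left(5 + Z\right)}{3}$)
$V = -539$
$\frac{V}{c{\left(S \right)}} = - \frac{539}{\left(- \frac{2}{3}\right) \left(-30\right) \left(5 - 30\right)} = - \frac{539}{\left(- \frac{2}{3}\right) \left(-30\right) \left(-25\right)} = - \frac{539}{-500} = \left(-539\right) \left(- \frac{1}{500}\right) = \frac{539}{500}$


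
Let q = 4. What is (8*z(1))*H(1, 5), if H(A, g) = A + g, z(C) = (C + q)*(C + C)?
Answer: 480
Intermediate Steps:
z(C) = 2*C*(4 + C) (z(C) = (C + 4)*(C + C) = (4 + C)*(2*C) = 2*C*(4 + C))
(8*z(1))*H(1, 5) = (8*(2*1*(4 + 1)))*(1 + 5) = (8*(2*1*5))*6 = (8*10)*6 = 80*6 = 480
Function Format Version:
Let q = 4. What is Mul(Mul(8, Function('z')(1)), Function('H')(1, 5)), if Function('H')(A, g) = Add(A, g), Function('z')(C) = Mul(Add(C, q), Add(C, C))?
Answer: 480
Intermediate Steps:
Function('z')(C) = Mul(2, C, Add(4, C)) (Function('z')(C) = Mul(Add(C, 4), Add(C, C)) = Mul(Add(4, C), Mul(2, C)) = Mul(2, C, Add(4, C)))
Mul(Mul(8, Function('z')(1)), Function('H')(1, 5)) = Mul(Mul(8, Mul(2, 1, Add(4, 1))), Add(1, 5)) = Mul(Mul(8, Mul(2, 1, 5)), 6) = Mul(Mul(8, 10), 6) = Mul(80, 6) = 480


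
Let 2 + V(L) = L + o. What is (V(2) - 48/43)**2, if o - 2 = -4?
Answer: 17956/1849 ≈ 9.7112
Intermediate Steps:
o = -2 (o = 2 - 4 = -2)
V(L) = -4 + L (V(L) = -2 + (L - 2) = -2 + (-2 + L) = -4 + L)
(V(2) - 48/43)**2 = ((-4 + 2) - 48/43)**2 = (-2 - 48*1/43)**2 = (-2 - 48/43)**2 = (-134/43)**2 = 17956/1849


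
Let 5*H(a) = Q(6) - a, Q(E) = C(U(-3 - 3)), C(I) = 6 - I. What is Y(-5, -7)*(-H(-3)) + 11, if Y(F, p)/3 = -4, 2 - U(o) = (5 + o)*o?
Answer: 211/5 ≈ 42.200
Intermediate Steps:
U(o) = 2 - o*(5 + o) (U(o) = 2 - (5 + o)*o = 2 - o*(5 + o))
Y(F, p) = -12 (Y(F, p) = 3*(-4) = -12)
Q(E) = 10 (Q(E) = 6 - (2 - (-3 - 3)² - 5*(-3 - 3)) = 6 - (2 - 1*(-6)² - 5*(-6)) = 6 - (2 - 1*36 + 30) = 6 - (2 - 36 + 30) = 6 - 1*(-4) = 6 + 4 = 10)
H(a) = 2 - a/5 (H(a) = (10 - a)/5 = 2 - a/5)
Y(-5, -7)*(-H(-3)) + 11 = -(-12)*(2 - ⅕*(-3)) + 11 = -(-12)*(2 + ⅗) + 11 = -(-12)*13/5 + 11 = -12*(-13/5) + 11 = 156/5 + 11 = 211/5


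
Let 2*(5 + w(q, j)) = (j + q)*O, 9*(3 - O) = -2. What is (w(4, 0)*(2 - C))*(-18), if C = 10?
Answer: 208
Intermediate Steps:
O = 29/9 (O = 3 - ⅑*(-2) = 3 + 2/9 = 29/9 ≈ 3.2222)
w(q, j) = -5 + 29*j/18 + 29*q/18 (w(q, j) = -5 + ((j + q)*(29/9))/2 = -5 + (29*j/9 + 29*q/9)/2 = -5 + (29*j/18 + 29*q/18) = -5 + 29*j/18 + 29*q/18)
(w(4, 0)*(2 - C))*(-18) = ((-5 + (29/18)*0 + (29/18)*4)*(2 - 1*10))*(-18) = ((-5 + 0 + 58/9)*(2 - 10))*(-18) = ((13/9)*(-8))*(-18) = -104/9*(-18) = 208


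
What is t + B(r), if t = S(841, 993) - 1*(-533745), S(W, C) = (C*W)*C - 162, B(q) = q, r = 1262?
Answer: 829802054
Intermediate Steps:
S(W, C) = -162 + W*C² (S(W, C) = W*C² - 162 = -162 + W*C²)
t = 829800792 (t = (-162 + 841*993²) - 1*(-533745) = (-162 + 841*986049) + 533745 = (-162 + 829267209) + 533745 = 829267047 + 533745 = 829800792)
t + B(r) = 829800792 + 1262 = 829802054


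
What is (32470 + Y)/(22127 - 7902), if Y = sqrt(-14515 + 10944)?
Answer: 6494/2845 + I*sqrt(3571)/14225 ≈ 2.2826 + 0.0042009*I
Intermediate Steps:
Y = I*sqrt(3571) (Y = sqrt(-3571) = I*sqrt(3571) ≈ 59.758*I)
(32470 + Y)/(22127 - 7902) = (32470 + I*sqrt(3571))/(22127 - 7902) = (32470 + I*sqrt(3571))/14225 = (32470 + I*sqrt(3571))*(1/14225) = 6494/2845 + I*sqrt(3571)/14225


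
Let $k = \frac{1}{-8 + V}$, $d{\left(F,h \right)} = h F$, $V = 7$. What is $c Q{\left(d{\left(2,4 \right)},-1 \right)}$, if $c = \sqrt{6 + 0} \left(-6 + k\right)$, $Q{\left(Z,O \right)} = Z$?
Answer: $- 56 \sqrt{6} \approx -137.17$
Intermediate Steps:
$d{\left(F,h \right)} = F h$
$k = -1$ ($k = \frac{1}{-8 + 7} = \frac{1}{-1} = -1$)
$c = - 7 \sqrt{6}$ ($c = \sqrt{6 + 0} \left(-6 - 1\right) = \sqrt{6} \left(-7\right) = - 7 \sqrt{6} \approx -17.146$)
$c Q{\left(d{\left(2,4 \right)},-1 \right)} = - 7 \sqrt{6} \cdot 2 \cdot 4 = - 7 \sqrt{6} \cdot 8 = - 56 \sqrt{6}$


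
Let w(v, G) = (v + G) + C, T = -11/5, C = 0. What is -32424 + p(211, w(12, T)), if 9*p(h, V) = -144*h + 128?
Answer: -322072/9 ≈ -35786.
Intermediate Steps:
T = -11/5 (T = -11*⅕ = -11/5 ≈ -2.2000)
w(v, G) = G + v (w(v, G) = (v + G) + 0 = (G + v) + 0 = G + v)
p(h, V) = 128/9 - 16*h (p(h, V) = (-144*h + 128)/9 = (128 - 144*h)/9 = 128/9 - 16*h)
-32424 + p(211, w(12, T)) = -32424 + (128/9 - 16*211) = -32424 + (128/9 - 3376) = -32424 - 30256/9 = -322072/9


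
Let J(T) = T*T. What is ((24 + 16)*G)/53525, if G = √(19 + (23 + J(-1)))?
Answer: 8*√43/10705 ≈ 0.0049005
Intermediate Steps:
J(T) = T²
G = √43 (G = √(19 + (23 + (-1)²)) = √(19 + (23 + 1)) = √(19 + 24) = √43 ≈ 6.5574)
((24 + 16)*G)/53525 = ((24 + 16)*√43)/53525 = (40*√43)*(1/53525) = 8*√43/10705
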